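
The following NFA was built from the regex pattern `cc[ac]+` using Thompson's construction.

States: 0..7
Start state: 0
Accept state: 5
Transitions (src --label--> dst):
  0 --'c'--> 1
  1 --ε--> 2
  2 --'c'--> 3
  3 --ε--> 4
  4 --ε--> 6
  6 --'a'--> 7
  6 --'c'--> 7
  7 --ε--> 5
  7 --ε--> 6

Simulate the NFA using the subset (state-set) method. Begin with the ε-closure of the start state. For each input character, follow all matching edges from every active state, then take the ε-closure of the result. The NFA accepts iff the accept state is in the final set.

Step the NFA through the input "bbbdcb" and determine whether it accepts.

Answer: REJECT

Derivation:
S₀ = ε-closure({0}) = {0}
'b' @ 1: {}  — no active states
rest 'bbdcb' ignored (set empty)
after full input: {}  (accept=5 not in)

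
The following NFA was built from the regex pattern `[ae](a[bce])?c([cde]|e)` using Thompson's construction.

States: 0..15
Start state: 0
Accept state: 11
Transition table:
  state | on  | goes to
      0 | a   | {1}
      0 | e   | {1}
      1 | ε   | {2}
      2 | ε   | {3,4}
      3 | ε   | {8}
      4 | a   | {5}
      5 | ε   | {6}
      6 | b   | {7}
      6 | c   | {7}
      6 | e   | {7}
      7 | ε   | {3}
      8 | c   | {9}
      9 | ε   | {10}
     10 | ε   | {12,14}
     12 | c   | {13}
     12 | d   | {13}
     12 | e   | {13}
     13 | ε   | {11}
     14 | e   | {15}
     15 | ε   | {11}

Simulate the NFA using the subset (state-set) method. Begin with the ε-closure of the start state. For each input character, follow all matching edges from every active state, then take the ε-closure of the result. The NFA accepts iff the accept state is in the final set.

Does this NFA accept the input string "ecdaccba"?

initial (ε-close {0}): {0}
'e' @ 1: {1,2,3,4,8}
'c' @ 2: {9,10,12,14}
'd' @ 3: {11,13}  ✓accept
'a' @ 4: {}  — no active states
rest 'ccba' ignored (set empty)
end set {} — state 11 not in

Answer: REJECT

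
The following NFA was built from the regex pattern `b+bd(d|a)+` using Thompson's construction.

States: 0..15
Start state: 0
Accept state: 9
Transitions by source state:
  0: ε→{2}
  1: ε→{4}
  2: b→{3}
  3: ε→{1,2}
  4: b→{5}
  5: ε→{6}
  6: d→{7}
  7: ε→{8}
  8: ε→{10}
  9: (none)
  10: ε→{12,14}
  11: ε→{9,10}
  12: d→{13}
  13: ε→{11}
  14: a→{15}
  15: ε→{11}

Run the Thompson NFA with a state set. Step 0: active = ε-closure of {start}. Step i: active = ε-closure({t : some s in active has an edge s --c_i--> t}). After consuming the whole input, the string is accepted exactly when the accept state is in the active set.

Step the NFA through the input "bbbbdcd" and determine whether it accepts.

start: ε-closure({0}) = {0,2}
'b' @ 1: {1,2,3,4}
'b' @ 2: {1,2,3,4,5,6}
'b' @ 3: {1,2,3,4,5,6}
'b' @ 4: {1,2,3,4,5,6}
'd' @ 5: {7,8,10,12,14}
'c' @ 6: {}  — no active states
rest 'd' ignored (set empty)
end set {} — state 9 not in

Answer: REJECT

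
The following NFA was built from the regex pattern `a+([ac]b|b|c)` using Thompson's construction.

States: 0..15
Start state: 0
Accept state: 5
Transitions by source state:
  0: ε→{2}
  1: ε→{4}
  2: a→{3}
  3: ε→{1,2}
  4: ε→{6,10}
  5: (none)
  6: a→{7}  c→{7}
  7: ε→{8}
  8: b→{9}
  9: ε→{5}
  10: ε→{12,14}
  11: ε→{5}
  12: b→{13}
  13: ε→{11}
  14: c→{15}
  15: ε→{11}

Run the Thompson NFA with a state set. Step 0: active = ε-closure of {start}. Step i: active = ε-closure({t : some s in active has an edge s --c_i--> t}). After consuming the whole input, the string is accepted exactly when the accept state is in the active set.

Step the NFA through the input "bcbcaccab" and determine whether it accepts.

initial (ε-close {0}): {0,2}
'b' @ 1: {}  — no active states
rest 'cbcaccab' ignored (set empty)
end set {} — state 5 not in

Answer: REJECT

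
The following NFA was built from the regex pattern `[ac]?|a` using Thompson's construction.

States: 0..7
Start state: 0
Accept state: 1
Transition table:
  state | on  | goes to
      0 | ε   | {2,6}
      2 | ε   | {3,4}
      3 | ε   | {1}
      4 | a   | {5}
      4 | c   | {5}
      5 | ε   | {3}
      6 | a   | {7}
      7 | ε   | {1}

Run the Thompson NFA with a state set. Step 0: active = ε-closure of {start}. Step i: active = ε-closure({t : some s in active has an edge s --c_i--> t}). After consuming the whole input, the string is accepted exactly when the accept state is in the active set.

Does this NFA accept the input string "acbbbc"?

Answer: REJECT

Trace:
initial (ε-close {0}): {0,1,2,3,4,6}
'a' @ 1: {1,3,5,7}  (accept∈set)
'c' @ 2: {}  — no active states
rest 'bbbc' ignored (set empty)
final: {}; accept 1 not in set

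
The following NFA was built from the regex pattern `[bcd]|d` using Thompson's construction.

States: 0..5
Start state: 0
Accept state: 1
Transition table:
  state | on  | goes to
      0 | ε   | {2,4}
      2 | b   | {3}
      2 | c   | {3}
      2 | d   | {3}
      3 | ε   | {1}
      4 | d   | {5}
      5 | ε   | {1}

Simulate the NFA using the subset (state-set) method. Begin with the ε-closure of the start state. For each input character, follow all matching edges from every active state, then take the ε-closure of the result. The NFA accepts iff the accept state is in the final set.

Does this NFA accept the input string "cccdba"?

start: ε-closure({0}) = {0,2,4}
'c' @ 1: {1,3}  [accepting]
'c' @ 2: {}  — no active states
rest 'cdba' ignored (set empty)
end set {} — state 1 not in

Answer: REJECT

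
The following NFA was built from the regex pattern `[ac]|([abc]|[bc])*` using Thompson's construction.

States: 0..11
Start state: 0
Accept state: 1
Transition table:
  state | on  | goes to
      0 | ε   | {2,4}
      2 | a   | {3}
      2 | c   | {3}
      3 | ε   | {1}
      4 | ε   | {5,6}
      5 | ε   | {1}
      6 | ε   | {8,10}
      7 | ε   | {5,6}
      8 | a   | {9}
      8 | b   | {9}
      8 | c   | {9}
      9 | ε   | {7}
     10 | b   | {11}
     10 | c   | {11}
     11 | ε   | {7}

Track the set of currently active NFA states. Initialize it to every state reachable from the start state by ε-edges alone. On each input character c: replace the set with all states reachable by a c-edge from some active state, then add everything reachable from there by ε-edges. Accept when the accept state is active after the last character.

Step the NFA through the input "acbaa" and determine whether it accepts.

Answer: ACCEPT

Trace:
S₀ = ε-closure({0}) = {0,1,2,4,5,6,8,10}
'a' @ 1: {1,3,5,6,7,8,9,10}  [accepting]
'c' @ 2: {1,5,6,7,8,9,10,11}  [accepting]
'b' @ 3: {1,5,6,7,8,9,10,11}  [accepting]
'a' @ 4: {1,5,6,7,8,9,10}  [accepting]
'a' @ 5: {1,5,6,7,8,9,10}  [accepting]
after full input: {1,5,6,7,8,9,10}  (accept=1 in)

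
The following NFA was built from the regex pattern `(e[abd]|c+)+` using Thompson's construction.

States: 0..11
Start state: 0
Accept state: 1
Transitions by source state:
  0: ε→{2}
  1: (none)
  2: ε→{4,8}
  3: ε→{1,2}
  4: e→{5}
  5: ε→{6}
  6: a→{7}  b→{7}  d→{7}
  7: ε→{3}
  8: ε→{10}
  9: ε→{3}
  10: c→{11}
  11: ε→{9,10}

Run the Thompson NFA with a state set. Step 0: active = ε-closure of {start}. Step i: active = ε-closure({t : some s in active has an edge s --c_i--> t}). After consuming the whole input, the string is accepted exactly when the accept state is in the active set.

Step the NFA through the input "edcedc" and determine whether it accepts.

Answer: ACCEPT

Trace:
start: ε-closure({0}) = {0,2,4,8,10}
'e' @ 1: {5,6}
'd' @ 2: {1,2,3,4,7,8,10}  (accept∈set)
'c' @ 3: {1,2,3,4,8,9,10,11}  (accept∈set)
'e' @ 4: {5,6}
'd' @ 5: {1,2,3,4,7,8,10}  (accept∈set)
'c' @ 6: {1,2,3,4,8,9,10,11}  (accept∈set)
after full input: {1,2,3,4,8,9,10,11}  (accept=1 in)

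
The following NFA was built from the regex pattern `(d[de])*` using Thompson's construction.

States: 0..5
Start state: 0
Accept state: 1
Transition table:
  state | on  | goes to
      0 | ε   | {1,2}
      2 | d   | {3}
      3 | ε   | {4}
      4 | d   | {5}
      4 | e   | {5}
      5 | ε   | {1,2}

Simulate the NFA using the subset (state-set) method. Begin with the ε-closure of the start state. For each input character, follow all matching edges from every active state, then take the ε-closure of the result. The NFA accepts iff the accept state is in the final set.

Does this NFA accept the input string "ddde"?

Answer: ACCEPT

Trace:
S₀ = ε-closure({0}) = {0,1,2}
'd' @ 1: {3,4}
'd' @ 2: {1,2,5}  (accept∈set)
'd' @ 3: {3,4}
'e' @ 4: {1,2,5}  (accept∈set)
after full input: {1,2,5}  (accept=1 in)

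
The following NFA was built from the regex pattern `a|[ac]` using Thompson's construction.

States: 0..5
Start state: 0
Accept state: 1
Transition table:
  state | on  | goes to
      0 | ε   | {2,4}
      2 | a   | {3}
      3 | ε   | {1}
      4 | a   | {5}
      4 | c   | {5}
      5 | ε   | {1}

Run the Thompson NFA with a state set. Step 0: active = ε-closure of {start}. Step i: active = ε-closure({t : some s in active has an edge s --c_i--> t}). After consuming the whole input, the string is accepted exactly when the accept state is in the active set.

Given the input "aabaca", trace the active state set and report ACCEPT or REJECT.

start: ε-closure({0}) = {0,2,4}
'a' @ 1: {1,3,5}  ✓accept
'a' @ 2: {}  — dead — no transitions
rest 'baca' ignored (set empty)
final: {}; accept 1 not in set

Answer: REJECT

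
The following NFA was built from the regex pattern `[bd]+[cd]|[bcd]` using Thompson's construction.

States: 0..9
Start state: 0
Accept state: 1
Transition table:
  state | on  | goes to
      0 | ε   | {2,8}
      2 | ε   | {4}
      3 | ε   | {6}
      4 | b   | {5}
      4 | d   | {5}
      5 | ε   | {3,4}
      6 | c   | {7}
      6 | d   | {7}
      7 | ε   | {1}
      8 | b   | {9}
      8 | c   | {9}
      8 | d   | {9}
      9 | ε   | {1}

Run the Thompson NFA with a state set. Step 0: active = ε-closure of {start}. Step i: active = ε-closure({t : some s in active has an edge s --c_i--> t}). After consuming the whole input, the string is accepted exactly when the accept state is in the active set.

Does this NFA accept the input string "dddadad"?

Answer: REJECT

Derivation:
S₀ = ε-closure({0}) = {0,2,4,8}
'd' @ 1: {1,3,4,5,6,9}  [accepting]
'd' @ 2: {1,3,4,5,6,7}  [accepting]
'd' @ 3: {1,3,4,5,6,7}  [accepting]
'a' @ 4: {}  — no active states
rest 'dad' ignored (set empty)
end set {} — state 1 not in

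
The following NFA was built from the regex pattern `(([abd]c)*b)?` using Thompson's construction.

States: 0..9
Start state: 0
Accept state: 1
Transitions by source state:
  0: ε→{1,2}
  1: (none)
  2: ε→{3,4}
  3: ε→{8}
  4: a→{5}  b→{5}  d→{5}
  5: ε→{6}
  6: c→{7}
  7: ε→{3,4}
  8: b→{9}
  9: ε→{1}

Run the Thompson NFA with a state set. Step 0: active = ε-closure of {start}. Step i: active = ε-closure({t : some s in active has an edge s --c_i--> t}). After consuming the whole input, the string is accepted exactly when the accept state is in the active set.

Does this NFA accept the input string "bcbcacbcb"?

Answer: ACCEPT

Derivation:
S₀ = ε-closure({0}) = {0,1,2,3,4,8}
'b' @ 1: {1,5,6,9}  [accepting]
'c' @ 2: {3,4,7,8}
'b' @ 3: {1,5,6,9}  [accepting]
'c' @ 4: {3,4,7,8}
'a' @ 5: {5,6}
'c' @ 6: {3,4,7,8}
'b' @ 7: {1,5,6,9}  [accepting]
'c' @ 8: {3,4,7,8}
'b' @ 9: {1,5,6,9}  [accepting]
after full input: {1,5,6,9}  (accept=1 in)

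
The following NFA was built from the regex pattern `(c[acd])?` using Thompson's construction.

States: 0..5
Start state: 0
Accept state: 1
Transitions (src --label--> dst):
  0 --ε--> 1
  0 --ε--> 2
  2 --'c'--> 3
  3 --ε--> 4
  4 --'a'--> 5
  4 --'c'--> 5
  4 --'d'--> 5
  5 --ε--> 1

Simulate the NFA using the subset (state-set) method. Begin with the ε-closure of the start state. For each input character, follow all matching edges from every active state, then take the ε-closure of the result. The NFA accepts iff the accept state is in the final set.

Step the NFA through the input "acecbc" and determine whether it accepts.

S₀ = ε-closure({0}) = {0,1,2}
'a' @ 1: {}  — dead — no transitions
rest 'cecbc' ignored (set empty)
final: {}; accept 1 not in set

Answer: REJECT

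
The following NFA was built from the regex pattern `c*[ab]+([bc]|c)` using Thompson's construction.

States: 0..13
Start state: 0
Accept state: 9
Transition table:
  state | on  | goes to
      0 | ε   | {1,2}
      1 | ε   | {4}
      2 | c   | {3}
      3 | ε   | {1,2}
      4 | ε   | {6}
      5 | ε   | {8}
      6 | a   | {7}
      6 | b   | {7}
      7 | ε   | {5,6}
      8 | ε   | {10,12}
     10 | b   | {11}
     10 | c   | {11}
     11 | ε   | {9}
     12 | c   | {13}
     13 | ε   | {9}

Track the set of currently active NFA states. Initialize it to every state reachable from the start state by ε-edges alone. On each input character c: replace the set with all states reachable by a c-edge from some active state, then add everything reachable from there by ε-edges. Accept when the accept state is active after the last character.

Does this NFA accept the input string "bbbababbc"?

Answer: ACCEPT

Derivation:
start: ε-closure({0}) = {0,1,2,4,6}
'b' @ 1: {5,6,7,8,10,12}
'b' @ 2: {5,6,7,8,9,10,11,12}  ✓accept
'b' @ 3: {5,6,7,8,9,10,11,12}  ✓accept
'a' @ 4: {5,6,7,8,10,12}
'b' @ 5: {5,6,7,8,9,10,11,12}  ✓accept
'a' @ 6: {5,6,7,8,10,12}
'b' @ 7: {5,6,7,8,9,10,11,12}  ✓accept
'b' @ 8: {5,6,7,8,9,10,11,12}  ✓accept
'c' @ 9: {9,11,13}  ✓accept
after full input: {9,11,13}  (accept=9 in)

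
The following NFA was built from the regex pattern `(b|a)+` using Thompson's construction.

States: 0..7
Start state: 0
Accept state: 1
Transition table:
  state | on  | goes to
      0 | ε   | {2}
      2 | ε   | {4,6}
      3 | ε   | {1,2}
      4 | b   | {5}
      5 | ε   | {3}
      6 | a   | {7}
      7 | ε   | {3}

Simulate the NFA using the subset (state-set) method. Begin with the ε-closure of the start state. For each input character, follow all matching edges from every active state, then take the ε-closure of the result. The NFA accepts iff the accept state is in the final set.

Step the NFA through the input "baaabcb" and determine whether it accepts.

Answer: REJECT

Derivation:
S₀ = ε-closure({0}) = {0,2,4,6}
'b' @ 1: {1,2,3,4,5,6}  [accepting]
'a' @ 2: {1,2,3,4,6,7}  [accepting]
'a' @ 3: {1,2,3,4,6,7}  [accepting]
'a' @ 4: {1,2,3,4,6,7}  [accepting]
'b' @ 5: {1,2,3,4,5,6}  [accepting]
'c' @ 6: {}  — no active states
rest 'b' ignored (set empty)
final: {}; accept 1 not in set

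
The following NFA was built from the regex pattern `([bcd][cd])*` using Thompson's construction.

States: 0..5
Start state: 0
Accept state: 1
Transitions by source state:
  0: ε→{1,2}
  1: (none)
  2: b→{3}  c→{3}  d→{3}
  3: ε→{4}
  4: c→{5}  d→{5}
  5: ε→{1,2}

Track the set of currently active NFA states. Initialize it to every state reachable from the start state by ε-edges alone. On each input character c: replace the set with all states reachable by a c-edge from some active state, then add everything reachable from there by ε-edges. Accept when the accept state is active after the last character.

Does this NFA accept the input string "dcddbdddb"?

initial (ε-close {0}): {0,1,2}
'd' @ 1: {3,4}
'c' @ 2: {1,2,5}  ✓accept
'd' @ 3: {3,4}
'd' @ 4: {1,2,5}  ✓accept
'b' @ 5: {3,4}
'd' @ 6: {1,2,5}  ✓accept
'd' @ 7: {3,4}
'd' @ 8: {1,2,5}  ✓accept
'b' @ 9: {3,4}
final: {3,4}; accept 1 not in set

Answer: REJECT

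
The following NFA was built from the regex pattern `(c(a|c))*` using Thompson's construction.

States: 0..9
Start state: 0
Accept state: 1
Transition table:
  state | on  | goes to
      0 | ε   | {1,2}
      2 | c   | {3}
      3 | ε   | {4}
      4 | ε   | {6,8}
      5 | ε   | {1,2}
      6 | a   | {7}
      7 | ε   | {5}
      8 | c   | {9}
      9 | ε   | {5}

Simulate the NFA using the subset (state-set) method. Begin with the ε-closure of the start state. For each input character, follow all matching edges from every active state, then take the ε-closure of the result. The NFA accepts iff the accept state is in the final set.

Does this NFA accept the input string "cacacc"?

Answer: ACCEPT

Derivation:
S₀ = ε-closure({0}) = {0,1,2}
'c' @ 1: {3,4,6,8}
'a' @ 2: {1,2,5,7}  ✓accept
'c' @ 3: {3,4,6,8}
'a' @ 4: {1,2,5,7}  ✓accept
'c' @ 5: {3,4,6,8}
'c' @ 6: {1,2,5,9}  ✓accept
end set {1,2,5,9} — state 1 in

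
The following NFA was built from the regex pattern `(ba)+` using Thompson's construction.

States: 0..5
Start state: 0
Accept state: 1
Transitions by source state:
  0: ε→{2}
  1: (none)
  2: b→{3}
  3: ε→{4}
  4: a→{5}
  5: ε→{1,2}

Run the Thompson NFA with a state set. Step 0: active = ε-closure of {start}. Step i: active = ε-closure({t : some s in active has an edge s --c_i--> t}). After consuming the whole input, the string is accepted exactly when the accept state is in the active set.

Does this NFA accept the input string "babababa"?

start: ε-closure({0}) = {0,2}
'b' @ 1: {3,4}
'a' @ 2: {1,2,5}  ✓accept
'b' @ 3: {3,4}
'a' @ 4: {1,2,5}  ✓accept
'b' @ 5: {3,4}
'a' @ 6: {1,2,5}  ✓accept
'b' @ 7: {3,4}
'a' @ 8: {1,2,5}  ✓accept
end set {1,2,5} — state 1 in

Answer: ACCEPT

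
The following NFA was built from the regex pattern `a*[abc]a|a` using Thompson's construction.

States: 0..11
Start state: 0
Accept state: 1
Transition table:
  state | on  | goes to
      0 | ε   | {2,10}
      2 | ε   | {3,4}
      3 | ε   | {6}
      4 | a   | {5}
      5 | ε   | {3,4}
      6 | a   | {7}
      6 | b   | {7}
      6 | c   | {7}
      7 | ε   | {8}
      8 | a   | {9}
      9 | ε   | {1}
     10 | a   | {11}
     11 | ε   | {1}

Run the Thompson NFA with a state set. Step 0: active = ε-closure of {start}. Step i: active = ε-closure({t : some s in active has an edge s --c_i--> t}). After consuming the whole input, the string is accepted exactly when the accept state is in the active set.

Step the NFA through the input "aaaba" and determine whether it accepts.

Answer: ACCEPT

Steps:
initial (ε-close {0}): {0,2,3,4,6,10}
'a' @ 1: {1,3,4,5,6,7,8,11}  (accept∈set)
'a' @ 2: {1,3,4,5,6,7,8,9}  (accept∈set)
'a' @ 3: {1,3,4,5,6,7,8,9}  (accept∈set)
'b' @ 4: {7,8}
'a' @ 5: {1,9}  (accept∈set)
after full input: {1,9}  (accept=1 in)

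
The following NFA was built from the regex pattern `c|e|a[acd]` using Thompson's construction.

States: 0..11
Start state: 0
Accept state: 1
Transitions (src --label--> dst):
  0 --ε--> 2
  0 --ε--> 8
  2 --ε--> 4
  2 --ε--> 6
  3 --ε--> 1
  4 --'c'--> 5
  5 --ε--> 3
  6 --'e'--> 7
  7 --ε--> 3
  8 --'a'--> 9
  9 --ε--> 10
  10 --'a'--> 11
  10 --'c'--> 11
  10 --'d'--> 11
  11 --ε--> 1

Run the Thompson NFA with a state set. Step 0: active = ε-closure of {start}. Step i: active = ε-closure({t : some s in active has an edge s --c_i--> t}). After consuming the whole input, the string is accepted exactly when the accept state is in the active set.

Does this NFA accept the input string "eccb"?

S₀ = ε-closure({0}) = {0,2,4,6,8}
'e' @ 1: {1,3,7}  ✓accept
'c' @ 2: {}  — no active states
rest 'cb' ignored (set empty)
final: {}; accept 1 not in set

Answer: REJECT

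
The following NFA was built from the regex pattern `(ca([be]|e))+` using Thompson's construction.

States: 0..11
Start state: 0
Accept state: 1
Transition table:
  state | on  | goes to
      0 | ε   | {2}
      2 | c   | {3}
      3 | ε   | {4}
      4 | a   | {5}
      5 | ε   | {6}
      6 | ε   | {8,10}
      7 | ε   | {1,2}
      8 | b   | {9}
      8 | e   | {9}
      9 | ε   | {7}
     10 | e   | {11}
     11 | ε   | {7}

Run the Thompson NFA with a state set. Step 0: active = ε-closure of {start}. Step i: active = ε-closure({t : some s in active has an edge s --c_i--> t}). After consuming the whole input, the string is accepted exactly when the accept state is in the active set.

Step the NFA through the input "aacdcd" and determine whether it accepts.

start: ε-closure({0}) = {0,2}
'a' @ 1: {}  — no active states
rest 'acdcd' ignored (set empty)
after full input: {}  (accept=1 not in)

Answer: REJECT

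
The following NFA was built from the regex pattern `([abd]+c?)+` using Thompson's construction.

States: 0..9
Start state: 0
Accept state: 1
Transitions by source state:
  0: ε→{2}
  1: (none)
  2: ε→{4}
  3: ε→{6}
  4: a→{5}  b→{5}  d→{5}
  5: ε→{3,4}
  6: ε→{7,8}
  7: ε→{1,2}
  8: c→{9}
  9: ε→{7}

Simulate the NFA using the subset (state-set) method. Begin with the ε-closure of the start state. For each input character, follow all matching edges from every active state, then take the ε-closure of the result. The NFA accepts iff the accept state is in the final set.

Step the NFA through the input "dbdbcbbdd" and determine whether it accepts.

Answer: ACCEPT

Derivation:
start: ε-closure({0}) = {0,2,4}
'd' @ 1: {1,2,3,4,5,6,7,8}  [accepting]
'b' @ 2: {1,2,3,4,5,6,7,8}  [accepting]
'd' @ 3: {1,2,3,4,5,6,7,8}  [accepting]
'b' @ 4: {1,2,3,4,5,6,7,8}  [accepting]
'c' @ 5: {1,2,4,7,9}  [accepting]
'b' @ 6: {1,2,3,4,5,6,7,8}  [accepting]
'b' @ 7: {1,2,3,4,5,6,7,8}  [accepting]
'd' @ 8: {1,2,3,4,5,6,7,8}  [accepting]
'd' @ 9: {1,2,3,4,5,6,7,8}  [accepting]
end set {1,2,3,4,5,6,7,8} — state 1 in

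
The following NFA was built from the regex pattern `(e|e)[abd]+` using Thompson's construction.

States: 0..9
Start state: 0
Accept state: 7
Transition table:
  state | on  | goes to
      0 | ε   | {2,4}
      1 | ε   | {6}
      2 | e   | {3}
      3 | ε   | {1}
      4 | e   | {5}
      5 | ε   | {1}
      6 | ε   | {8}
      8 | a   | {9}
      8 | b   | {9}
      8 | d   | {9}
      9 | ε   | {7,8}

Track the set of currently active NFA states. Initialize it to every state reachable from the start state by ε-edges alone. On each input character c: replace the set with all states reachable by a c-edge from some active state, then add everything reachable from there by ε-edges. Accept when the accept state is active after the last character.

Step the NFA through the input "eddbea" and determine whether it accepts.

start: ε-closure({0}) = {0,2,4}
'e' @ 1: {1,3,5,6,8}
'd' @ 2: {7,8,9}  [accepting]
'd' @ 3: {7,8,9}  [accepting]
'b' @ 4: {7,8,9}  [accepting]
'e' @ 5: {}  — dead — no transitions
rest 'a' ignored (set empty)
end set {} — state 7 not in

Answer: REJECT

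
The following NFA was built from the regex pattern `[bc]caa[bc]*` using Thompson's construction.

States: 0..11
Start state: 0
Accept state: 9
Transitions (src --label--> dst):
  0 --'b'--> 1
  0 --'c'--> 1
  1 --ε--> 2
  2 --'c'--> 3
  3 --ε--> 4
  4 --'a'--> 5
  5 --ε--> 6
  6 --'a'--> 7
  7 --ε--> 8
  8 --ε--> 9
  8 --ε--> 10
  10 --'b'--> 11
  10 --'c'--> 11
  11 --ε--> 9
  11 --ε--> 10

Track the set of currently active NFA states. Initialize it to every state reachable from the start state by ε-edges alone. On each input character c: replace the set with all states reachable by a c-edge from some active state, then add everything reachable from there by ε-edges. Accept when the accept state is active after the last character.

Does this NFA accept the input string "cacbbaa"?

start: ε-closure({0}) = {0}
'c' @ 1: {1,2}
'a' @ 2: {}  — state set empty
rest 'cbbaa' ignored (set empty)
final: {}; accept 9 not in set

Answer: REJECT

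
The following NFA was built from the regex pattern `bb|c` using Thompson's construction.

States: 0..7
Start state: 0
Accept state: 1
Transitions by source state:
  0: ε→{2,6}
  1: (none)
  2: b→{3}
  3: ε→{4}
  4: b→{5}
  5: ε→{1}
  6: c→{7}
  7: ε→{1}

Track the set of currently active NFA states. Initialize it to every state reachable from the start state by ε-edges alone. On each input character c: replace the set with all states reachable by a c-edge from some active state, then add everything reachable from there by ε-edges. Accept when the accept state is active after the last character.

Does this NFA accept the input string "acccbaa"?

initial (ε-close {0}): {0,2,6}
'a' @ 1: {}  — no active states
rest 'cccbaa' ignored (set empty)
final: {}; accept 1 not in set

Answer: REJECT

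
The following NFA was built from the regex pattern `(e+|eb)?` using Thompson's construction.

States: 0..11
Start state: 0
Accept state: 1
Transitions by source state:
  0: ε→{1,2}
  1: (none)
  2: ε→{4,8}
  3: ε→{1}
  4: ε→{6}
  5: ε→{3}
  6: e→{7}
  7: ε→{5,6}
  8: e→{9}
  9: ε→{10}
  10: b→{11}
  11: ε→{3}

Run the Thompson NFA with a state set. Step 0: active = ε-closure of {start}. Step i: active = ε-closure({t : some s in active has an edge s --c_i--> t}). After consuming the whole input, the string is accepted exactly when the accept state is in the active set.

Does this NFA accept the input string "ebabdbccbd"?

S₀ = ε-closure({0}) = {0,1,2,4,6,8}
'e' @ 1: {1,3,5,6,7,9,10}  ✓accept
'b' @ 2: {1,3,11}  ✓accept
'a' @ 3: {}  — state set empty
rest 'bdbccbd' ignored (set empty)
end set {} — state 1 not in

Answer: REJECT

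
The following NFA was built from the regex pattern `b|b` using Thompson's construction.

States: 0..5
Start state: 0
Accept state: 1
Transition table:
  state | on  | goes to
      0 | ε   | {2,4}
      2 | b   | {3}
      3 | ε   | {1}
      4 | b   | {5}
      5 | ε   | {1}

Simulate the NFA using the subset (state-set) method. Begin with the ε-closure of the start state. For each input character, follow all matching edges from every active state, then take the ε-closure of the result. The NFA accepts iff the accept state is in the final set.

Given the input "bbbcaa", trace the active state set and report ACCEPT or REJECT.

Answer: REJECT

Steps:
S₀ = ε-closure({0}) = {0,2,4}
'b' @ 1: {1,3,5}  [accepting]
'b' @ 2: {}  — no active states
rest 'bcaa' ignored (set empty)
after full input: {}  (accept=1 not in)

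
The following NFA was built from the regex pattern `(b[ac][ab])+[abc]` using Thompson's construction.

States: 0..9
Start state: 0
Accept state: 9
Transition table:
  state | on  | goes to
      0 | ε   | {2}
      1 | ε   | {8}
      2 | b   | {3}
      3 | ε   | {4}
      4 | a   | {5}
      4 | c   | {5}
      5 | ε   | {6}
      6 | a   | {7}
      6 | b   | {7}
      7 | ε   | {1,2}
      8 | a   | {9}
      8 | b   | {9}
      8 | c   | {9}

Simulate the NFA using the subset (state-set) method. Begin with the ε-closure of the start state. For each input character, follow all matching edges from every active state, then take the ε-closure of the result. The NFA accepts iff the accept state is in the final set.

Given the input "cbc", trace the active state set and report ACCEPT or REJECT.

initial (ε-close {0}): {0,2}
'c' @ 1: {}  — state set empty
rest 'bc' ignored (set empty)
final: {}; accept 9 not in set

Answer: REJECT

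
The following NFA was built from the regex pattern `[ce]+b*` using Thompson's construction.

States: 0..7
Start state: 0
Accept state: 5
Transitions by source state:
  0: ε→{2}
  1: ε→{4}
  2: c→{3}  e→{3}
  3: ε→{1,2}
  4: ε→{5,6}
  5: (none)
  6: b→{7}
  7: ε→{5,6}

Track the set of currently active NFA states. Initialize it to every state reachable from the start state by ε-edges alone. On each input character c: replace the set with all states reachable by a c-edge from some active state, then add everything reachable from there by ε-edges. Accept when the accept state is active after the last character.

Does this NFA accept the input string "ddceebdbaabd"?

Answer: REJECT

Steps:
start: ε-closure({0}) = {0,2}
'd' @ 1: {}  — state set empty
rest 'dceebdbaabd' ignored (set empty)
after full input: {}  (accept=5 not in)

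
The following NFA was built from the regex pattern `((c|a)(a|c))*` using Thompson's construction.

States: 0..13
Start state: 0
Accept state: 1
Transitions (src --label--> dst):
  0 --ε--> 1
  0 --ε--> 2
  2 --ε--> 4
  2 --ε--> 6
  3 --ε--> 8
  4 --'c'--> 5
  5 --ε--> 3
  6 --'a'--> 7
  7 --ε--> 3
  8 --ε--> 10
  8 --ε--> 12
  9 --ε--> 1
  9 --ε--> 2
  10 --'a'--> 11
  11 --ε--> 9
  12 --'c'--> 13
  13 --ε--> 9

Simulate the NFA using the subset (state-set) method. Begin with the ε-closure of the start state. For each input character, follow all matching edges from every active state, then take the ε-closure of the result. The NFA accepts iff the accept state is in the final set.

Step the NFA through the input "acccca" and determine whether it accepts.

start: ε-closure({0}) = {0,1,2,4,6}
'a' @ 1: {3,7,8,10,12}
'c' @ 2: {1,2,4,6,9,13}  [accepting]
'c' @ 3: {3,5,8,10,12}
'c' @ 4: {1,2,4,6,9,13}  [accepting]
'c' @ 5: {3,5,8,10,12}
'a' @ 6: {1,2,4,6,9,11}  [accepting]
final: {1,2,4,6,9,11}; accept 1 in set

Answer: ACCEPT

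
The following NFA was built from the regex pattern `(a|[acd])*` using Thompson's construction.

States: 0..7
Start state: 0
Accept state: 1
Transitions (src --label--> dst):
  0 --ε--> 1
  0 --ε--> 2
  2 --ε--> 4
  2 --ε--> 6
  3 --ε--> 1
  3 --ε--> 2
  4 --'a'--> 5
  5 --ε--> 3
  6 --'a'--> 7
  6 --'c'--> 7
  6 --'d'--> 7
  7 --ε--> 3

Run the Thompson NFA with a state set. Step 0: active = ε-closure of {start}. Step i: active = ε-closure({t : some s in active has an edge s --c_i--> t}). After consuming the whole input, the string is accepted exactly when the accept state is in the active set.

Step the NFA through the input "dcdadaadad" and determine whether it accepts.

S₀ = ε-closure({0}) = {0,1,2,4,6}
'd' @ 1: {1,2,3,4,6,7}  (accept∈set)
'c' @ 2: {1,2,3,4,6,7}  (accept∈set)
'd' @ 3: {1,2,3,4,6,7}  (accept∈set)
'a' @ 4: {1,2,3,4,5,6,7}  (accept∈set)
'd' @ 5: {1,2,3,4,6,7}  (accept∈set)
'a' @ 6: {1,2,3,4,5,6,7}  (accept∈set)
'a' @ 7: {1,2,3,4,5,6,7}  (accept∈set)
'd' @ 8: {1,2,3,4,6,7}  (accept∈set)
'a' @ 9: {1,2,3,4,5,6,7}  (accept∈set)
'd' @ 10: {1,2,3,4,6,7}  (accept∈set)
end set {1,2,3,4,6,7} — state 1 in

Answer: ACCEPT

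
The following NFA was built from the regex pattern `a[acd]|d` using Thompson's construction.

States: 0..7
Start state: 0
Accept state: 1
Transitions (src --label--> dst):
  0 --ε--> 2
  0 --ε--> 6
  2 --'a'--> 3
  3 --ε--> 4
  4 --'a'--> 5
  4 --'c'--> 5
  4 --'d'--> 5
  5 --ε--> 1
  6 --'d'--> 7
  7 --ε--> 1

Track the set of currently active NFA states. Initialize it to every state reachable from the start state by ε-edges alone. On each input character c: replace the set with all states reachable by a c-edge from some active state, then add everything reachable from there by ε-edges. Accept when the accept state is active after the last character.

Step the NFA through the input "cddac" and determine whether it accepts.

Answer: REJECT

Derivation:
start: ε-closure({0}) = {0,2,6}
'c' @ 1: {}  — no active states
rest 'ddac' ignored (set empty)
final: {}; accept 1 not in set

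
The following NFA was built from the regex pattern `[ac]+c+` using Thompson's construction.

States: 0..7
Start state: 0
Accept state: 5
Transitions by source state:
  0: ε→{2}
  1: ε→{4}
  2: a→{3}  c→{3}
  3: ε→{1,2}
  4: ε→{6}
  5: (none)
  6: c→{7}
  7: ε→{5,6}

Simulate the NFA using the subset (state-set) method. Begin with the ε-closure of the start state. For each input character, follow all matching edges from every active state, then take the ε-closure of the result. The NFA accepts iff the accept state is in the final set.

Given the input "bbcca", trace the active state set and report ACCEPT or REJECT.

start: ε-closure({0}) = {0,2}
'b' @ 1: {}  — dead — no transitions
rest 'bcca' ignored (set empty)
end set {} — state 5 not in

Answer: REJECT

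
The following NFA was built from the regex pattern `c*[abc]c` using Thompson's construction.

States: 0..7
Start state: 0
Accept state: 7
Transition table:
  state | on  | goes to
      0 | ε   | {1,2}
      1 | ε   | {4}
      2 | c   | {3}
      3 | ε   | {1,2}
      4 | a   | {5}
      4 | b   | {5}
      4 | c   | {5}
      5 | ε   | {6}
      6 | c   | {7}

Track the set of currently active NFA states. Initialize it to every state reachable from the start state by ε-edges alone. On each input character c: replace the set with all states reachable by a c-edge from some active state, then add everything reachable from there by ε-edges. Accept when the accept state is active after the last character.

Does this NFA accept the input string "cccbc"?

Answer: ACCEPT

Steps:
S₀ = ε-closure({0}) = {0,1,2,4}
'c' @ 1: {1,2,3,4,5,6}
'c' @ 2: {1,2,3,4,5,6,7}  [accepting]
'c' @ 3: {1,2,3,4,5,6,7}  [accepting]
'b' @ 4: {5,6}
'c' @ 5: {7}  [accepting]
final: {7}; accept 7 in set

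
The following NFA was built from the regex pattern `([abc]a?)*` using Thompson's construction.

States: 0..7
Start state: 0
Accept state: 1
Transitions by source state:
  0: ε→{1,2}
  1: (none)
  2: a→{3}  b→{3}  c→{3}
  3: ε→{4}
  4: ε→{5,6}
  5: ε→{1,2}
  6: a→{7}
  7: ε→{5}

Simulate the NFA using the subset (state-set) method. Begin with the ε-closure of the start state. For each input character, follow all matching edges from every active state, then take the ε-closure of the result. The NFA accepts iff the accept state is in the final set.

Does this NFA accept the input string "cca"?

Answer: ACCEPT

Steps:
initial (ε-close {0}): {0,1,2}
'c' @ 1: {1,2,3,4,5,6}  (accept∈set)
'c' @ 2: {1,2,3,4,5,6}  (accept∈set)
'a' @ 3: {1,2,3,4,5,6,7}  (accept∈set)
final: {1,2,3,4,5,6,7}; accept 1 in set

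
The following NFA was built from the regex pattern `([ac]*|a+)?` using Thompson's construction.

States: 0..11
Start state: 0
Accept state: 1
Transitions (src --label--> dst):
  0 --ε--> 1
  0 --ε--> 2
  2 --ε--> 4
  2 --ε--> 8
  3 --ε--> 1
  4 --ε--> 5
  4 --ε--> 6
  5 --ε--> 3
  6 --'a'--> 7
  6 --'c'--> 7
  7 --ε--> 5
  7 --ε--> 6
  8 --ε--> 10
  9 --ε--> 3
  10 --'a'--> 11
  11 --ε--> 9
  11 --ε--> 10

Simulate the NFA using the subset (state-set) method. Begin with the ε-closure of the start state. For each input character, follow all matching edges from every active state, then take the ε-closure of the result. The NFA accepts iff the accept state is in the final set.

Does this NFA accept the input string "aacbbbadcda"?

S₀ = ε-closure({0}) = {0,1,2,3,4,5,6,8,10}
'a' @ 1: {1,3,5,6,7,9,10,11}  ✓accept
'a' @ 2: {1,3,5,6,7,9,10,11}  ✓accept
'c' @ 3: {1,3,5,6,7}  ✓accept
'b' @ 4: {}  — dead — no transitions
rest 'bbadcda' ignored (set empty)
end set {} — state 1 not in

Answer: REJECT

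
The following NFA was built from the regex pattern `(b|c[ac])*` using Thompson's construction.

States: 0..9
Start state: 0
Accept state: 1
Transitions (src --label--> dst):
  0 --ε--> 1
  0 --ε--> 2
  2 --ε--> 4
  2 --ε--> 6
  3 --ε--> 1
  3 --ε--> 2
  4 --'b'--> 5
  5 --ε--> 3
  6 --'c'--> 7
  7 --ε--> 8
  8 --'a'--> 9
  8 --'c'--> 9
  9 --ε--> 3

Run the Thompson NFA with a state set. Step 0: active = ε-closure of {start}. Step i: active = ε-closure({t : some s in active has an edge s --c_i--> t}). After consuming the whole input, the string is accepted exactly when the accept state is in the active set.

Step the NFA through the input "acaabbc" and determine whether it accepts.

S₀ = ε-closure({0}) = {0,1,2,4,6}
'a' @ 1: {}  — no active states
rest 'caabbc' ignored (set empty)
final: {}; accept 1 not in set

Answer: REJECT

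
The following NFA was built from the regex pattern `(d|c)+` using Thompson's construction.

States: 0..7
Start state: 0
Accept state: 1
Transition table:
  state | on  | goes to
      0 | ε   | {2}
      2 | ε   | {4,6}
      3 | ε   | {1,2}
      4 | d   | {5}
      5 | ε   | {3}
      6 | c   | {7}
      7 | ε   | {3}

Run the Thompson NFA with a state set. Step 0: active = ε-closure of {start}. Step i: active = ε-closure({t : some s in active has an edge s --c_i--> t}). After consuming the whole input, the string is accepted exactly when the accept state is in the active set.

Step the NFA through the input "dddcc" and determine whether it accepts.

S₀ = ε-closure({0}) = {0,2,4,6}
'd' @ 1: {1,2,3,4,5,6}  [accepting]
'd' @ 2: {1,2,3,4,5,6}  [accepting]
'd' @ 3: {1,2,3,4,5,6}  [accepting]
'c' @ 4: {1,2,3,4,6,7}  [accepting]
'c' @ 5: {1,2,3,4,6,7}  [accepting]
final: {1,2,3,4,6,7}; accept 1 in set

Answer: ACCEPT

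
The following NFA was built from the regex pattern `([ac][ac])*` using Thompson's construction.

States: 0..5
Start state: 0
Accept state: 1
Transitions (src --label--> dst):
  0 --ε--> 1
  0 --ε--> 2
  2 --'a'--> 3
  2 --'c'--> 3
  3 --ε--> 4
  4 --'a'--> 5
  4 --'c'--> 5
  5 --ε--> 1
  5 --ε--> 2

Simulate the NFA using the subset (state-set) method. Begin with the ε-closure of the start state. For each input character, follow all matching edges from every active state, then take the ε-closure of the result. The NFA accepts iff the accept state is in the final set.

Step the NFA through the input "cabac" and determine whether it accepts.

initial (ε-close {0}): {0,1,2}
'c' @ 1: {3,4}
'a' @ 2: {1,2,5}  (accept∈set)
'b' @ 3: {}  — dead — no transitions
rest 'ac' ignored (set empty)
after full input: {}  (accept=1 not in)

Answer: REJECT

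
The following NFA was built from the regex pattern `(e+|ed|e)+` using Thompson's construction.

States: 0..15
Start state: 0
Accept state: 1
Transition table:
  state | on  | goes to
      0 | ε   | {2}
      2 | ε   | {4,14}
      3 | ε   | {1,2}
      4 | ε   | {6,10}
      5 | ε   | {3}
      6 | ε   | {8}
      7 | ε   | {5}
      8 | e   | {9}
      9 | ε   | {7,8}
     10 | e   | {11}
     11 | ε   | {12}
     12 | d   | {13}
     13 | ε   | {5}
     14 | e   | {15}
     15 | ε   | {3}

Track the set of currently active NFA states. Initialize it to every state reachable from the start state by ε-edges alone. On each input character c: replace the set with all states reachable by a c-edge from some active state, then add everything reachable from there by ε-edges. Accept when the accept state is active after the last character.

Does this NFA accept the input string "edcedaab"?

S₀ = ε-closure({0}) = {0,2,4,6,8,10,14}
'e' @ 1: {1,2,3,4,5,6,7,8,9,10,11,12,14,15}  ✓accept
'd' @ 2: {1,2,3,4,5,6,8,10,13,14}  ✓accept
'c' @ 3: {}  — state set empty
rest 'edaab' ignored (set empty)
end set {} — state 1 not in

Answer: REJECT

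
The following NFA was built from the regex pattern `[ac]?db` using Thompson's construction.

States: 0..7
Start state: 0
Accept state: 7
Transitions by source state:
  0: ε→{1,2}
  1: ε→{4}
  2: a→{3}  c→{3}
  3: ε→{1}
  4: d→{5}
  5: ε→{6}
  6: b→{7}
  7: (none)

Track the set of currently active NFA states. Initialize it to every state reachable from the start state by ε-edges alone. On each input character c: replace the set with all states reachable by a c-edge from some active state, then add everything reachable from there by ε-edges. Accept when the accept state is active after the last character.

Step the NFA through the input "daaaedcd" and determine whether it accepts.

start: ε-closure({0}) = {0,1,2,4}
'd' @ 1: {5,6}
'a' @ 2: {}  — dead — no transitions
rest 'aaedcd' ignored (set empty)
after full input: {}  (accept=7 not in)

Answer: REJECT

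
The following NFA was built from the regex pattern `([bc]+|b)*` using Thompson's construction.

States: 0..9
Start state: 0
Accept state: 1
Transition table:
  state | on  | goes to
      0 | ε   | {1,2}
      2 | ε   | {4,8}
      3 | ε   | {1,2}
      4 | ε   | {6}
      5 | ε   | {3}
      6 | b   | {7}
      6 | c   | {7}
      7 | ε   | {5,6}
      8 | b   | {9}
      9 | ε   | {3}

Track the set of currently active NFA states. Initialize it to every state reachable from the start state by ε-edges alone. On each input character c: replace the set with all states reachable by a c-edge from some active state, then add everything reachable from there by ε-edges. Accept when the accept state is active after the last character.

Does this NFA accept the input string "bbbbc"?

Answer: ACCEPT

Derivation:
S₀ = ε-closure({0}) = {0,1,2,4,6,8}
'b' @ 1: {1,2,3,4,5,6,7,8,9}  [accepting]
'b' @ 2: {1,2,3,4,5,6,7,8,9}  [accepting]
'b' @ 3: {1,2,3,4,5,6,7,8,9}  [accepting]
'b' @ 4: {1,2,3,4,5,6,7,8,9}  [accepting]
'c' @ 5: {1,2,3,4,5,6,7,8}  [accepting]
end set {1,2,3,4,5,6,7,8} — state 1 in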